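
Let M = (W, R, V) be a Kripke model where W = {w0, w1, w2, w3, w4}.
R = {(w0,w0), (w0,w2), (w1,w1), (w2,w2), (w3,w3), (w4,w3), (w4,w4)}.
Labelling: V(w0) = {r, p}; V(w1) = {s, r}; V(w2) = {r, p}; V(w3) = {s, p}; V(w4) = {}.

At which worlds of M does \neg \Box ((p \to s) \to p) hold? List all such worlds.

Let φ = \neg \Box ((p \to s) \to p). Evaluate φ at each world:
  w0 (successors {w0, w2}): φ is false.
  w1 (successors {w1}): φ is true.
  w2 (successors {w2}): φ is false.
  w3 (successors {w3}): φ is false.
  w4 (successors {w3, w4}): φ is true.
For instance, at w0:
  At w0: \Box ((p \to s) \to p) is true, so \neg \Box ((p \to s) \to p) is false.
    At w0: \Box ((p \to s) \to p) requires (p \to s) \to p at every successor {w0, w2}.
      At w0: (p \to s) \to p is true.
      At w2: (p \to s) \to p is true.
    So \Box ((p \to s) \to p) is true at w0.
Satisfying worlds: {w1, w4}

w1, w4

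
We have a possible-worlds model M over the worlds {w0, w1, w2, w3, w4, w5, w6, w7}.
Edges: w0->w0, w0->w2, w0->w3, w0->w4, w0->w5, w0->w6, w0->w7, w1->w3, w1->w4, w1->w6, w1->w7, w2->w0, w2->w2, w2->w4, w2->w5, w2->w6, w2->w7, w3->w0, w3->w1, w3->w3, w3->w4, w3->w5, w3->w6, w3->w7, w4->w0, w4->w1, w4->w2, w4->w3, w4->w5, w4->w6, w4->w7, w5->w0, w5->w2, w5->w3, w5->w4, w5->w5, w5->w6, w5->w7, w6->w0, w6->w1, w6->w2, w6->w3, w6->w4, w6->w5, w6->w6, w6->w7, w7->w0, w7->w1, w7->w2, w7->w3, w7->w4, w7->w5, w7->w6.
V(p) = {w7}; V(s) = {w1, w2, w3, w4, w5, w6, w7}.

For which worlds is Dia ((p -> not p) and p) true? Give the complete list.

none

Recall that Dia ψ holds at a world iff ψ holds at some accessible world.
Let φ = Dia ((p -> not p) and p). Evaluate φ at each world:
  w0 (successors {w0, w2, w3, w4, w5, w6, w7}): φ is false.
  w1 (successors {w3, w4, w6, w7}): φ is false.
  w2 (successors {w0, w2, w4, w5, w6, w7}): φ is false.
  w3 (successors {w0, w1, w3, w4, w5, w6, w7}): φ is false.
  w4 (successors {w0, w1, w2, w3, w5, w6, w7}): φ is false.
  w5 (successors {w0, w2, w3, w4, w5, w6, w7}): φ is false.
  w6 (successors {w0, w1, w2, w3, w4, w5, w6, w7}): φ is false.
  w7 (successors {w0, w1, w2, w3, w4, w5, w6}): φ is false.
For instance, at w3:
  At w3: Dia ((p -> not p) and p) requires (p -> not p) and p at some successor in {w0, w1, w3, w4, w5, w6, w7}.
    At w0: (p -> not p) and p is false.
    At w1: (p -> not p) and p is false.
    At w3: (p -> not p) and p is false.
    At w4: (p -> not p) and p is false.
    At w5: (p -> not p) and p is false.
    At w6: (p -> not p) and p is false.
    At w7: (p -> not p) and p is false.
  So Dia ((p -> not p) and p) is false at w3.
Satisfying worlds: none.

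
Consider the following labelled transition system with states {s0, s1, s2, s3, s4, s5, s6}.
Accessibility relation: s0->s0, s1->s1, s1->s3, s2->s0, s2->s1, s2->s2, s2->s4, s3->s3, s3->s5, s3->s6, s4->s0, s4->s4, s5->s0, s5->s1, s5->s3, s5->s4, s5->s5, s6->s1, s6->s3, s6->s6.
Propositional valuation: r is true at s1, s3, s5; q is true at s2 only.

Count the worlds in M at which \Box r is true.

Let φ = \Box r. Evaluate φ at each world:
  s0 (successors {s0}): φ is false.
  s1 (successors {s1, s3}): φ is true.
  s2 (successors {s0, s1, s2, s4}): φ is false.
  s3 (successors {s3, s5, s6}): φ is false.
  s4 (successors {s0, s4}): φ is false.
  s5 (successors {s0, s1, s3, s4, s5}): φ is false.
  s6 (successors {s1, s3, s6}): φ is false.
For instance, at s6:
  At s6: \Box r requires r at every successor {s1, s3, s6}.
    r fails at s6, so \Box r is false at s6.
Satisfying worlds: {s1}

1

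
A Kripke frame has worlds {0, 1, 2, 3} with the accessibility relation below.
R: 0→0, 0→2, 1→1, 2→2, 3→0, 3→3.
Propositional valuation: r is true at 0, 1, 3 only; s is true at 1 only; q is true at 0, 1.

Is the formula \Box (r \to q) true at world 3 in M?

No

Recall that \Box ψ holds at a world iff ψ holds at every accessible world, and \Diamond ψ holds iff ψ holds at some accessible world.
At 3: \Box (r \to q) requires r \to q at every successor {0, 3}.
  r \to q fails at 3, so \Box (r \to q) is false at 3.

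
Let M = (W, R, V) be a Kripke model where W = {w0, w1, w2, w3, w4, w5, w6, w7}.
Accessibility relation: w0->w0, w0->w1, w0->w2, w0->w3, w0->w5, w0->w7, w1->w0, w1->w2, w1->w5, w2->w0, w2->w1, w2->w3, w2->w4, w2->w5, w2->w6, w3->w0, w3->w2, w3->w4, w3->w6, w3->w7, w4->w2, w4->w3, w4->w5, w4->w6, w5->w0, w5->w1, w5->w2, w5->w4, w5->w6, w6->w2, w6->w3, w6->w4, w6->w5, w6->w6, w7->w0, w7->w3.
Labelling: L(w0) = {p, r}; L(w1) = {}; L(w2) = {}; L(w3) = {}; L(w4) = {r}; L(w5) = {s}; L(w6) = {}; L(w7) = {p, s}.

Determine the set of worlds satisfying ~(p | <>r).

w4

Let φ = ~(p | <>r). Evaluate φ at each world:
  w0 (successors {w0, w1, w2, w3, w5, w7}): φ is false.
  w1 (successors {w0, w2, w5}): φ is false.
  w2 (successors {w0, w1, w3, w4, w5, w6}): φ is false.
  w3 (successors {w0, w2, w4, w6, w7}): φ is false.
  w4 (successors {w2, w3, w5, w6}): φ is true.
  w5 (successors {w0, w1, w2, w4, w6}): φ is false.
  w6 (successors {w2, w3, w4, w5, w6}): φ is false.
  w7 (successors {w0, w3}): φ is false.
For instance, at w3:
  At w3: p | <>r is true, so ~(p | <>r) is false.
    At w3: p is false, <>r is true, so p | <>r is true.
      At w3: <>r requires r at some successor in {w0, w2, w4, w6, w7}.
        r holds at w0, so <>r is true at w3.
Satisfying worlds: {w4}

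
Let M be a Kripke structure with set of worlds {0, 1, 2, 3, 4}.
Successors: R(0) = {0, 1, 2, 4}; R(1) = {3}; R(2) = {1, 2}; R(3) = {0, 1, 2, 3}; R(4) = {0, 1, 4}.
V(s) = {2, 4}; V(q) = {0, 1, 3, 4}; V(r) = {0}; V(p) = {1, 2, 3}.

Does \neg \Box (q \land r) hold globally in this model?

Yes

Let φ = \neg \Box (q \land r). Evaluate φ at each world:
  0 (successors {0, 1, 2, 4}): φ is true.
  1 (successors {3}): φ is true.
  2 (successors {1, 2}): φ is true.
  3 (successors {0, 1, 2, 3}): φ is true.
  4 (successors {0, 1, 4}): φ is true.
For instance, at 3:
  At 3: \Box (q \land r) is false, so \neg \Box (q \land r) is true.
    At 3: \Box (q \land r) requires q \land r at every successor {0, 1, 2, 3}.
      q \land r fails at 1, so \Box (q \land r) is false at 3.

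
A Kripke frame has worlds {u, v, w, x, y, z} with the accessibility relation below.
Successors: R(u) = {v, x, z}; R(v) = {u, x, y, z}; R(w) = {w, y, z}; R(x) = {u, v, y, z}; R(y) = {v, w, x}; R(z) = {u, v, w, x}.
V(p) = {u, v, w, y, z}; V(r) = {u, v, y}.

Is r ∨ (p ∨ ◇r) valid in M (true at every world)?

Recall that ◇ψ holds at a world iff ψ holds at some accessible world.
Let φ = r ∨ (p ∨ ◇r). Evaluate φ at each world:
  u (successors {v, x, z}): φ is true.
  v (successors {u, x, y, z}): φ is true.
  w (successors {w, y, z}): φ is true.
  x (successors {u, v, y, z}): φ is true.
  y (successors {v, w, x}): φ is true.
  z (successors {u, v, w, x}): φ is true.
For instance, at x:
  At x: r is false, p ∨ ◇r is true, so r ∨ (p ∨ ◇r) is true.
    At x: p is false, ◇r is true, so p ∨ ◇r is true.
      At x: ◇r requires r at some successor in {u, v, y, z}.
        r holds at u, so ◇r is true at x.

Yes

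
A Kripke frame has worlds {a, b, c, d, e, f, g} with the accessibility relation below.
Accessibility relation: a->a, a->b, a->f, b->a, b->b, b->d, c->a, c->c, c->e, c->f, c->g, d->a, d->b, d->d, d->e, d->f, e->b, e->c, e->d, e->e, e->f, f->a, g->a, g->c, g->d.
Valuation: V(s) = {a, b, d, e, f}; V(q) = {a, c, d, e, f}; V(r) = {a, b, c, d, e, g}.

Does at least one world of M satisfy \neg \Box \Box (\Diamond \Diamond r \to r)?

Yes

Let φ = \neg \Box \Box (\Diamond \Diamond r \to r). Evaluate φ at each world:
  a (successors {a, b, f}): φ is true.
  b (successors {a, b, d}): φ is true.
  c (successors {a, c, e, f, g}): φ is true.
  d (successors {a, b, d, e, f}): φ is true.
  e (successors {b, c, d, e, f}): φ is true.
  f (successors {a}): φ is true.
  g (successors {a, c, d}): φ is true.
Detail at a (witness):
  At a: \Box \Box (\Diamond \Diamond r \to r) is false, so \neg \Box \Box (\Diamond \Diamond r \to r) is true.
    At a: \Box \Box (\Diamond \Diamond r \to r) requires \Box (\Diamond \Diamond r \to r) at every successor {a, b, f}.
      \Box (\Diamond \Diamond r \to r) fails at a, so \Box \Box (\Diamond \Diamond r \to r) is false at a.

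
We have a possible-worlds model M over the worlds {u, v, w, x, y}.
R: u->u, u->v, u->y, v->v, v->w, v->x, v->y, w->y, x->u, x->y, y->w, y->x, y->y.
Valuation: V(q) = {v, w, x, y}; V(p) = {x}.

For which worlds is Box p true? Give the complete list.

none

Let φ = Box p. Evaluate φ at each world:
  u (successors {u, v, y}): φ is false.
  v (successors {v, w, x, y}): φ is false.
  w (successors {y}): φ is false.
  x (successors {u, y}): φ is false.
  y (successors {w, x, y}): φ is false.
For instance, at u:
  At u: Box p requires p at every successor {u, v, y}.
    p fails at u, so Box p is false at u.
Satisfying worlds: none.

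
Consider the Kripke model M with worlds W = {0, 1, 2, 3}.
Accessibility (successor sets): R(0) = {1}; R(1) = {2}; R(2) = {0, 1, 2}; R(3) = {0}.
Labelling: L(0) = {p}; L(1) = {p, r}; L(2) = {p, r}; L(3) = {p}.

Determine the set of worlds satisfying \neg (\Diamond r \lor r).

3

Let φ = \neg (\Diamond r \lor r). Evaluate φ at each world:
  0 (successors {1}): φ is false.
  1 (successors {2}): φ is false.
  2 (successors {0, 1, 2}): φ is false.
  3 (successors {0}): φ is true.
For instance, at 2:
  At 2: \Diamond r \lor r is true, so \neg (\Diamond r \lor r) is false.
    At 2: \Diamond r is true, r is true, so \Diamond r \lor r is true.
      At 2: \Diamond r requires r at some successor in {0, 1, 2}.
        r holds at 1, so \Diamond r is true at 2.
Satisfying worlds: {3}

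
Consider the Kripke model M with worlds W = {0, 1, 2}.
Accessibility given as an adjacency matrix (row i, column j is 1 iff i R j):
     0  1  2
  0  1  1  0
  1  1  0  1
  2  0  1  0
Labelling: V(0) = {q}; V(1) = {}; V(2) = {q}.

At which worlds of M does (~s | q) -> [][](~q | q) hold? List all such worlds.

Let φ = (~s | q) -> [][](~q | q). Evaluate φ at each world:
  0 (successors {0, 1}): φ is true.
  1 (successors {0, 2}): φ is true.
  2 (successors {1}): φ is true.
For instance, at 0:
  At 0: ~s | q is true, [][](~q | q) is true, so (~s | q) -> [][](~q | q) is true.
    At 0: [][](~q | q) requires [](~q | q) at every successor {0, 1}.
      At 0: [](~q | q) is true.
      At 1: [](~q | q) is true.
    So [][](~q | q) is true at 0.
Satisfying worlds: {0, 1, 2}

0, 1, 2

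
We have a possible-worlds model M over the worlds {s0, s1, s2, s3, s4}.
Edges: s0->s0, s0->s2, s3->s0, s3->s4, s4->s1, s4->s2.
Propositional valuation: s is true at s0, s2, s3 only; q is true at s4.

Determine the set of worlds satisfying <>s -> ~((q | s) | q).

Let φ = <>s -> ~((q | s) | q). Evaluate φ at each world:
  s0 (successors {s0, s2}): φ is false.
  s1 (successors ∅): φ is true.
  s2 (successors ∅): φ is true.
  s3 (successors {s0, s4}): φ is false.
  s4 (successors {s1, s2}): φ is false.
For instance, at s0:
  At s0: <>s is true, ~((q | s) | q) is false, so <>s -> ~((q | s) | q) is false.
    At s0: <>s requires s at some successor in {s0, s2}.
      s holds at s0, so <>s is true at s0.
Satisfying worlds: {s1, s2}

s1, s2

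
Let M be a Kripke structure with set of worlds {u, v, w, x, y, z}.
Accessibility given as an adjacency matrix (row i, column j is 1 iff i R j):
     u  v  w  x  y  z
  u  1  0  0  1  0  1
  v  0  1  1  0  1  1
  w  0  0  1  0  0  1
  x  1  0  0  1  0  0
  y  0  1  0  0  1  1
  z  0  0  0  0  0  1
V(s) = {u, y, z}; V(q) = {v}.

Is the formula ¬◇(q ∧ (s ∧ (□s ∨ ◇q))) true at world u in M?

At u: ◇(q ∧ (s ∧ (□s ∨ ◇q))) is false, so ¬◇(q ∧ (s ∧ (□s ∨ ◇q))) is true.
  At u: ◇(q ∧ (s ∧ (□s ∨ ◇q))) requires q ∧ (s ∧ (□s ∨ ◇q)) at some successor in {u, x, z}.
    At u: q ∧ (s ∧ (□s ∨ ◇q)) is false.
    At x: q ∧ (s ∧ (□s ∨ ◇q)) is false.
    At z: q ∧ (s ∧ (□s ∨ ◇q)) is false.
  So ◇(q ∧ (s ∧ (□s ∨ ◇q))) is false at u.

Yes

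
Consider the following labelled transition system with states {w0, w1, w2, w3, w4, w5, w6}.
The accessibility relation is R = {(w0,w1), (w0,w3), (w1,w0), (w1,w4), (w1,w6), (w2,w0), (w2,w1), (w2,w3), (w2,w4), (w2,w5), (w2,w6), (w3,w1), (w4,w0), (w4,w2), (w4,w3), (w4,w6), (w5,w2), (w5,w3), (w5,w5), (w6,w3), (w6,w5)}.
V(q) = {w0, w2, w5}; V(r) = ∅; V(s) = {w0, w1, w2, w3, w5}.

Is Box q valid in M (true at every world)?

Recall that Box ψ holds at a world iff ψ holds at every accessible world, and Dia ψ holds iff ψ holds at some accessible world.
Let φ = Box q. Evaluate φ at each world:
  w0 (successors {w1, w3}): φ is false.
  w1 (successors {w0, w4, w6}): φ is false.
  w2 (successors {w0, w1, w3, w4, w5, w6}): φ is false.
  w3 (successors {w1}): φ is false.
  w4 (successors {w0, w2, w3, w6}): φ is false.
  w5 (successors {w2, w3, w5}): φ is false.
  w6 (successors {w3, w5}): φ is false.
Detail at w0 (counterexample):
  At w0: Box q requires q at every successor {w1, w3}.
    q fails at w1, so Box q is false at w0.

No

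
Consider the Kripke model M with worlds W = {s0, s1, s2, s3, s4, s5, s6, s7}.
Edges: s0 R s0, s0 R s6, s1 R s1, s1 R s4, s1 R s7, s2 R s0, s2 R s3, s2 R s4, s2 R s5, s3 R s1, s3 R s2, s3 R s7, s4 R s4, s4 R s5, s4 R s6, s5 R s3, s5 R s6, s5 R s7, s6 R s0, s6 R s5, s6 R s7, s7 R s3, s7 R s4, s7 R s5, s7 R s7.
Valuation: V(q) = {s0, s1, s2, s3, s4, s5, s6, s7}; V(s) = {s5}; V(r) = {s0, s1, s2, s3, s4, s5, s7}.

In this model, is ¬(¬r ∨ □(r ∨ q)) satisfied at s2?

No

Recall that □ψ holds at a world iff ψ holds at every accessible world, and ◇ψ holds iff ψ holds at some accessible world.
At s2: ¬r ∨ □(r ∨ q) is true, so ¬(¬r ∨ □(r ∨ q)) is false.
  At s2: ¬r is false, □(r ∨ q) is true, so ¬r ∨ □(r ∨ q) is true.
    At s2: □(r ∨ q) requires r ∨ q at every successor {s0, s3, s4, s5}.
      At s0: r ∨ q is true.
      At s3: r ∨ q is true.
      At s4: r ∨ q is true.
      At s5: r ∨ q is true.
    So □(r ∨ q) is true at s2.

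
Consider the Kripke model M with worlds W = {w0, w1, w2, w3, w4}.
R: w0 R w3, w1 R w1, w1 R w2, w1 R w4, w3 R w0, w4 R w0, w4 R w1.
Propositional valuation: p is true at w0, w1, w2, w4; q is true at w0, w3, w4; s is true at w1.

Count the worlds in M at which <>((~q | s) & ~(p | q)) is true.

0

Let φ = <>((~q | s) & ~(p | q)). Evaluate φ at each world:
  w0 (successors {w3}): φ is false.
  w1 (successors {w1, w2, w4}): φ is false.
  w2 (successors ∅): φ is false.
  w3 (successors {w0}): φ is false.
  w4 (successors {w0, w1}): φ is false.
For instance, at w0:
  At w0: <>((~q | s) & ~(p | q)) requires (~q | s) & ~(p | q) at some successor in {w3}.
    At w3: (~q | s) & ~(p | q) is false.
  So <>((~q | s) & ~(p | q)) is false at w0.
Satisfying worlds: none.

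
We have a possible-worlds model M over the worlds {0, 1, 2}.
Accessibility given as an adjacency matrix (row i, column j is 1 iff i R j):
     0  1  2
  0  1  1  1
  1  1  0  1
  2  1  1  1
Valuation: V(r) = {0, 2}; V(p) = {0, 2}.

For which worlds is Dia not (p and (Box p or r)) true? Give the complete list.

0, 2

Recall that Box ψ holds at a world iff ψ holds at every accessible world, and Dia ψ holds iff ψ holds at some accessible world.
Let φ = Dia not (p and (Box p or r)). Evaluate φ at each world:
  0 (successors {0, 1, 2}): φ is true.
  1 (successors {0, 2}): φ is false.
  2 (successors {0, 1, 2}): φ is true.
For instance, at 1:
  At 1: Dia not (p and (Box p or r)) requires not (p and (Box p or r)) at some successor in {0, 2}.
    At 0: not (p and (Box p or r)) is false.
    At 2: not (p and (Box p or r)) is false.
  So Dia not (p and (Box p or r)) is false at 1.
Satisfying worlds: {0, 2}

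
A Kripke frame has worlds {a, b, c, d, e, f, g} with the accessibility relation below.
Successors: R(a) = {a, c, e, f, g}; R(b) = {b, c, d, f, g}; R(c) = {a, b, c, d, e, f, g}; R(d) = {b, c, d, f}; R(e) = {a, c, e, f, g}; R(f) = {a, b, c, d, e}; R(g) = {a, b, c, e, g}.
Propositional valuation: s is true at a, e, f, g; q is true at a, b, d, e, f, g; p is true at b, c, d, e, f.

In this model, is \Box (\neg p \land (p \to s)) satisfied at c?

Recall that \Box ψ holds at a world iff ψ holds at every accessible world, and \Diamond ψ holds iff ψ holds at some accessible world.
At c: \Box (\neg p \land (p \to s)) requires \neg p \land (p \to s) at every successor {a, b, c, d, e, f, g}.
  \neg p \land (p \to s) fails at b, so \Box (\neg p \land (p \to s)) is false at c.

No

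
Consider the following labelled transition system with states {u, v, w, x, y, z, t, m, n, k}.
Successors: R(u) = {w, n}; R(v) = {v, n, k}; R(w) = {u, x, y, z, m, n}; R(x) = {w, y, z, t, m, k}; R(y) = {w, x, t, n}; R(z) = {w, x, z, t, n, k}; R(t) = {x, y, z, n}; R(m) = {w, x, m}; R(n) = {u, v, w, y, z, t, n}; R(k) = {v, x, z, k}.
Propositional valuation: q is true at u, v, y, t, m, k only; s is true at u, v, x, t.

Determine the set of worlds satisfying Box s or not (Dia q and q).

u, w, x, z, n

Recall that Box ψ holds at a world iff ψ holds at every accessible world, and Dia ψ holds iff ψ holds at some accessible world.
Let φ = Box s or not (Dia q and q). Evaluate φ at each world:
  u (successors {w, n}): φ is true.
  v (successors {v, n, k}): φ is false.
  w (successors {u, x, y, z, m, n}): φ is true.
  x (successors {w, y, z, t, m, k}): φ is true.
  y (successors {w, x, t, n}): φ is false.
  z (successors {w, x, z, t, n, k}): φ is true.
  t (successors {x, y, z, n}): φ is false.
  m (successors {w, x, m}): φ is false.
  n (successors {u, v, w, y, z, t, n}): φ is true.
  k (successors {v, x, z, k}): φ is false.
For instance, at x:
  At x: Box s is false, not (Dia q and q) is true, so Box s or not (Dia q and q) is true.
    At x: Box s requires s at every successor {w, y, z, t, m, k}.
      s fails at w, so Box s is false at x.
    At x: Dia q and q is false, so not (Dia q and q) is true.
      At x: Dia q is true, q is false, so Dia q and q is false.
Satisfying worlds: {u, w, x, z, n}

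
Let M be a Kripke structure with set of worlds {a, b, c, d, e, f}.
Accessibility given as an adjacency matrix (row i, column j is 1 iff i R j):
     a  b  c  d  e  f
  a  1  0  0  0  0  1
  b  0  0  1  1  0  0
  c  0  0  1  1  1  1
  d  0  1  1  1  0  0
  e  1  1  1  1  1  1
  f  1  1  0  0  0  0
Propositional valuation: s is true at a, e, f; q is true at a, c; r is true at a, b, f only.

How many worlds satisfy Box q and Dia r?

Recall that Box ψ holds at a world iff ψ holds at every accessible world, and Dia ψ holds iff ψ holds at some accessible world.
Let φ = Box q and Dia r. Evaluate φ at each world:
  a (successors {a, f}): φ is false.
  b (successors {c, d}): φ is false.
  c (successors {c, d, e, f}): φ is false.
  d (successors {b, c, d}): φ is false.
  e (successors {a, b, c, d, e, f}): φ is false.
  f (successors {a, b}): φ is false.
For instance, at e:
  At e: Box q is false, Dia r is true, so Box q and Dia r is false.
    At e: Box q requires q at every successor {a, b, c, d, e, f}.
      q fails at b, so Box q is false at e.
    At e: Dia r requires r at some successor in {a, b, c, d, e, f}.
      r holds at a, so Dia r is true at e.
Satisfying worlds: none.

0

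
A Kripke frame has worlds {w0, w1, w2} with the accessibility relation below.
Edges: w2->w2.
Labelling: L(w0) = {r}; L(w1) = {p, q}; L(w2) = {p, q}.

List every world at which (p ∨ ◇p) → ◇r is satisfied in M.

w0

Recall that ◇ψ holds at a world iff ψ holds at some accessible world.
Let φ = (p ∨ ◇p) → ◇r. Evaluate φ at each world:
  w0 (successors ∅): φ is true.
  w1 (successors ∅): φ is false.
  w2 (successors {w2}): φ is false.
For instance, at w2:
  At w2: p ∨ ◇p is true, ◇r is false, so (p ∨ ◇p) → ◇r is false.
    At w2: p is true, ◇p is true, so p ∨ ◇p is true.
      At w2: ◇p requires p at some successor in {w2}.
        p holds at w2, so ◇p is true at w2.
    At w2: ◇r requires r at some successor in {w2}.
      At w2: r is false.
    So ◇r is false at w2.
Satisfying worlds: {w0}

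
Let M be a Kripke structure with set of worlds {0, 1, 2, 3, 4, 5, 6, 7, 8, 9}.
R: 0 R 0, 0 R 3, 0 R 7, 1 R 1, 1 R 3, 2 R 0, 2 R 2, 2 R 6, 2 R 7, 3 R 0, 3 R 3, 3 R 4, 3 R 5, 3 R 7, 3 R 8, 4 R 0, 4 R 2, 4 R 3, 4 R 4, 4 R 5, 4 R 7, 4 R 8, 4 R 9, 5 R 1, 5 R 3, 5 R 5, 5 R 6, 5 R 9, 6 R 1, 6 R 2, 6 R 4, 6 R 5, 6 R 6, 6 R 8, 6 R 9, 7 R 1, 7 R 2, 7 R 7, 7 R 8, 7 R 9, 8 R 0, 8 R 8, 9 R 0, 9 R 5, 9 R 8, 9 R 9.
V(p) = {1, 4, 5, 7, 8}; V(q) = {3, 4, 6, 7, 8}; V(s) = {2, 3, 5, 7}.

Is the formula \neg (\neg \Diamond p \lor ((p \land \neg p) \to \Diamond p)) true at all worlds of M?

No

Recall that \Diamond ψ holds at a world iff ψ holds at some accessible world.
Let φ = \neg (\neg \Diamond p \lor ((p \land \neg p) \to \Diamond p)). Evaluate φ at each world:
  0 (successors {0, 3, 7}): φ is false.
  1 (successors {1, 3}): φ is false.
  2 (successors {0, 2, 6, 7}): φ is false.
  3 (successors {0, 3, 4, 5, 7, 8}): φ is false.
  4 (successors {0, 2, 3, 4, 5, 7, 8, 9}): φ is false.
  5 (successors {1, 3, 5, 6, 9}): φ is false.
  6 (successors {1, 2, 4, 5, 6, 8, 9}): φ is false.
  7 (successors {1, 2, 7, 8, 9}): φ is false.
  8 (successors {0, 8}): φ is false.
  9 (successors {0, 5, 8, 9}): φ is false.
Detail at 0 (counterexample):
  At 0: \neg \Diamond p \lor ((p \land \neg p) \to \Diamond p) is true, so \neg (\neg \Diamond p \lor ((p \land \neg p) \to \Diamond p)) is false.
    At 0: \neg \Diamond p is false, (p \land \neg p) \to \Diamond p is true, so \neg \Diamond p \lor ((p \land \neg p) \to \Diamond p) is true.
      At 0: \Diamond p is true, so \neg \Diamond p is false.
      At 0: p \land \neg p is false, \Diamond p is true, so (p \land \neg p) \to \Diamond p is true.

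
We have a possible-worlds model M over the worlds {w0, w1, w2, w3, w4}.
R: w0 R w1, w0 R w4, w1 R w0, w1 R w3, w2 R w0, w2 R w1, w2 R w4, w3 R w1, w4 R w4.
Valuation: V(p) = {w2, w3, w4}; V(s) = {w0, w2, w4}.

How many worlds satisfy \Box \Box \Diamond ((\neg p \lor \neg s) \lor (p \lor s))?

Recall that \Box ψ holds at a world iff ψ holds at every accessible world, and \Diamond ψ holds iff ψ holds at some accessible world.
Let φ = \Box \Box \Diamond ((\neg p \lor \neg s) \lor (p \lor s)). Evaluate φ at each world:
  w0 (successors {w1, w4}): φ is true.
  w1 (successors {w0, w3}): φ is true.
  w2 (successors {w0, w1, w4}): φ is true.
  w3 (successors {w1}): φ is true.
  w4 (successors {w4}): φ is true.
For instance, at w3:
  At w3: \Box \Box \Diamond ((\neg p \lor \neg s) \lor (p \lor s)) requires \Box \Diamond ((\neg p \lor \neg s) \lor (p \lor s)) at every successor {w1}.
      At w1: \Box \Diamond ((\neg p \lor \neg s) \lor (p \lor s)) requires \Diamond ((\neg p \lor \neg s) \lor (p \lor s)) at every successor {w0, w3}.
        At w0: \Diamond ((\neg p \lor \neg s) \lor (p \lor s)) is true.
        At w3: \Diamond ((\neg p \lor \neg s) \lor (p \lor s)) is true.
      So \Box \Diamond ((\neg p \lor \neg s) \lor (p \lor s)) is true at w1.
  So \Box \Box \Diamond ((\neg p \lor \neg s) \lor (p \lor s)) is true at w3.
Satisfying worlds: {w0, w1, w2, w3, w4}

5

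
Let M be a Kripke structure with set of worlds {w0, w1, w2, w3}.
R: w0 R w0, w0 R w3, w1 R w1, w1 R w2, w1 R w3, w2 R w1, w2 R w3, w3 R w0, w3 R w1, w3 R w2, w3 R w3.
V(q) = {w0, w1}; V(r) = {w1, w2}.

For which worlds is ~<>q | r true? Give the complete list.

Recall that <>ψ holds at a world iff ψ holds at some accessible world.
Let φ = ~<>q | r. Evaluate φ at each world:
  w0 (successors {w0, w3}): φ is false.
  w1 (successors {w1, w2, w3}): φ is true.
  w2 (successors {w1, w3}): φ is true.
  w3 (successors {w0, w1, w2, w3}): φ is false.
For instance, at w2:
  At w2: ~<>q is false, r is true, so ~<>q | r is true.
    At w2: <>q is true, so ~<>q is false.
      At w2: <>q requires q at some successor in {w1, w3}.
        q holds at w1, so <>q is true at w2.
Satisfying worlds: {w1, w2}

w1, w2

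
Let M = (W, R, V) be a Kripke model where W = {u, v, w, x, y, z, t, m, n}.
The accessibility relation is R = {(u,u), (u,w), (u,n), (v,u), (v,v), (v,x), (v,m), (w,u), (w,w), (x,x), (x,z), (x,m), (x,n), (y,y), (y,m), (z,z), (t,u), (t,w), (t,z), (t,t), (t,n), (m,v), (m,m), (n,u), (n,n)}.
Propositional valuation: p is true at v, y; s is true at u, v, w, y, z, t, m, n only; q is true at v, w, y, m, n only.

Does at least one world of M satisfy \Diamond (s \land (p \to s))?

Let φ = \Diamond (s \land (p \to s)). Evaluate φ at each world:
  u (successors {u, w, n}): φ is true.
  v (successors {u, v, x, m}): φ is true.
  w (successors {u, w}): φ is true.
  x (successors {x, z, m, n}): φ is true.
  y (successors {y, m}): φ is true.
  z (successors {z}): φ is true.
  t (successors {u, w, z, t, n}): φ is true.
  m (successors {v, m}): φ is true.
  n (successors {u, n}): φ is true.
Detail at u (witness):
  At u: \Diamond (s \land (p \to s)) requires s \land (p \to s) at some successor in {u, w, n}.
    s \land (p \to s) holds at u, so \Diamond (s \land (p \to s)) is true at u.

Yes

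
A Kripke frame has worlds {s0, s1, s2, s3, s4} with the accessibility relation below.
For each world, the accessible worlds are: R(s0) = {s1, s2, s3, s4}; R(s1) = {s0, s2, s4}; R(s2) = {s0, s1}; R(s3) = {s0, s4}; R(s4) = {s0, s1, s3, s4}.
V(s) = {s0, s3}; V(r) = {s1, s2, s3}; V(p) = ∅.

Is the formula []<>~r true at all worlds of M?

Yes

Recall that []ψ holds at a world iff ψ holds at every accessible world, and <>ψ holds iff ψ holds at some accessible world.
Let φ = []<>~r. Evaluate φ at each world:
  s0 (successors {s1, s2, s3, s4}): φ is true.
  s1 (successors {s0, s2, s4}): φ is true.
  s2 (successors {s0, s1}): φ is true.
  s3 (successors {s0, s4}): φ is true.
  s4 (successors {s0, s1, s3, s4}): φ is true.
For instance, at s0:
  At s0: []<>~r requires <>~r at every successor {s1, s2, s3, s4}.
    At s1: <>~r is true.
    At s2: <>~r is true.
    At s3: <>~r is true.
    At s4: <>~r is true.
  So []<>~r is true at s0.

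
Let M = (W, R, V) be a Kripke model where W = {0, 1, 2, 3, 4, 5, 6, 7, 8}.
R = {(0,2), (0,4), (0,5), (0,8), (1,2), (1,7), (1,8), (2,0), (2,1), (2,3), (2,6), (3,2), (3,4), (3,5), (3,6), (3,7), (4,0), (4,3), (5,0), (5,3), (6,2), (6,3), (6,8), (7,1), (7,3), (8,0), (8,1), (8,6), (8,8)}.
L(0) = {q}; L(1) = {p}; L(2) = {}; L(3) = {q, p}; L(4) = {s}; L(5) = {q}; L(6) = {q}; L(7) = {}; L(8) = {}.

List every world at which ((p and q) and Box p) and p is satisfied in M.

none

Let φ = ((p and q) and Box p) and p. Evaluate φ at each world:
  0 (successors {2, 4, 5, 8}): φ is false.
  1 (successors {2, 7, 8}): φ is false.
  2 (successors {0, 1, 3, 6}): φ is false.
  3 (successors {2, 4, 5, 6, 7}): φ is false.
  4 (successors {0, 3}): φ is false.
  5 (successors {0, 3}): φ is false.
  6 (successors {2, 3, 8}): φ is false.
  7 (successors {1, 3}): φ is false.
  8 (successors {0, 1, 6, 8}): φ is false.
For instance, at 2:
  At 2: (p and q) and Box p is false, p is false, so ((p and q) and Box p) and p is false.
    At 2: p and q is false, Box p is false, so (p and q) and Box p is false.
      At 2: Box p requires p at every successor {0, 1, 3, 6}.
        p fails at 0, so Box p is false at 2.
Satisfying worlds: none.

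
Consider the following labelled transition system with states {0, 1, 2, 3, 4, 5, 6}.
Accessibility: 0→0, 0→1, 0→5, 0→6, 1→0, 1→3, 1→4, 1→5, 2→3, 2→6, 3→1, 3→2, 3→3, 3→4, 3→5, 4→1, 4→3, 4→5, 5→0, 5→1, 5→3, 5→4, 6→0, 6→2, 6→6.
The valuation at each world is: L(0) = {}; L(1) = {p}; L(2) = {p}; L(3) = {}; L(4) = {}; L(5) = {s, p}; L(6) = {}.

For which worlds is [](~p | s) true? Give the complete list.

1, 2

Recall that []ψ holds at a world iff ψ holds at every accessible world, and <>ψ holds iff ψ holds at some accessible world.
Let φ = [](~p | s). Evaluate φ at each world:
  0 (successors {0, 1, 5, 6}): φ is false.
  1 (successors {0, 3, 4, 5}): φ is true.
  2 (successors {3, 6}): φ is true.
  3 (successors {1, 2, 3, 4, 5}): φ is false.
  4 (successors {1, 3, 5}): φ is false.
  5 (successors {0, 1, 3, 4}): φ is false.
  6 (successors {0, 2, 6}): φ is false.
For instance, at 1:
  At 1: [](~p | s) requires ~p | s at every successor {0, 3, 4, 5}.
    At 0: ~p | s is true.
    At 3: ~p | s is true.
    At 4: ~p | s is true.
    At 5: ~p | s is true.
  So [](~p | s) is true at 1.
Satisfying worlds: {1, 2}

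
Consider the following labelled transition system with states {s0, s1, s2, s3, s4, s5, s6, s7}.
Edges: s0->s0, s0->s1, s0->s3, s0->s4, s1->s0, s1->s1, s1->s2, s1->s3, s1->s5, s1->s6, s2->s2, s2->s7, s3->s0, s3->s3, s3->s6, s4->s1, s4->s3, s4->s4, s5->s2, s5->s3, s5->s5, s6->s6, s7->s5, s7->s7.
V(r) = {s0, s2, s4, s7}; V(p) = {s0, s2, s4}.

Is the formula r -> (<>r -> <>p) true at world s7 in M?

At s7: r is true, <>r -> <>p is false, so r -> (<>r -> <>p) is false.
  At s7: <>r is true, <>p is false, so <>r -> <>p is false.
    At s7: <>r requires r at some successor in {s5, s7}.
      r holds at s7, so <>r is true at s7.
    At s7: <>p requires p at some successor in {s5, s7}.
      At s5: p is false.
      At s7: p is false.
    So <>p is false at s7.

No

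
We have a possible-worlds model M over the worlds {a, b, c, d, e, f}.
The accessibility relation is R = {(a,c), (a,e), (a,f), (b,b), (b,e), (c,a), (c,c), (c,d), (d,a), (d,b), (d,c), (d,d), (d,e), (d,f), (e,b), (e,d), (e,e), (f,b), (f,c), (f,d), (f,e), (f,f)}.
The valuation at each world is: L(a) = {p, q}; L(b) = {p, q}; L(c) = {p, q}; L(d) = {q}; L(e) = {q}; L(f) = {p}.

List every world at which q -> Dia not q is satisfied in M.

a, d, f

Let φ = q -> Dia not q. Evaluate φ at each world:
  a (successors {c, e, f}): φ is true.
  b (successors {b, e}): φ is false.
  c (successors {a, c, d}): φ is false.
  d (successors {a, b, c, d, e, f}): φ is true.
  e (successors {b, d, e}): φ is false.
  f (successors {b, c, d, e, f}): φ is true.
For instance, at c:
  At c: q is true, Dia not q is false, so q -> Dia not q is false.
    At c: Dia not q requires not q at some successor in {a, c, d}.
      At a: not q is false.
      At c: not q is false.
      At d: not q is false.
    So Dia not q is false at c.
Satisfying worlds: {a, d, f}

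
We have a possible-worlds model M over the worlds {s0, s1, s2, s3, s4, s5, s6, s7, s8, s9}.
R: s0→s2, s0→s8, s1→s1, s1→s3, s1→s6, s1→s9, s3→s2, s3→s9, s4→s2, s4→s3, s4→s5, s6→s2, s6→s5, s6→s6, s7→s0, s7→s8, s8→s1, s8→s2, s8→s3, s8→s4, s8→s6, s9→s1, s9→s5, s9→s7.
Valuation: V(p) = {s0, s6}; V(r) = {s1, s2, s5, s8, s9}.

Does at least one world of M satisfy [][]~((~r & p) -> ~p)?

Recall that []ψ holds at a world iff ψ holds at every accessible world, and <>ψ holds iff ψ holds at some accessible world.
Let φ = [][]~((~r & p) -> ~p). Evaluate φ at each world:
  s0 (successors {s2, s8}): φ is false.
  s1 (successors {s1, s3, s6, s9}): φ is false.
  s2 (successors ∅): φ is true.
  s3 (successors {s2, s9}): φ is false.
  s4 (successors {s2, s3, s5}): φ is false.
  s5 (successors ∅): φ is true.
  s6 (successors {s2, s5, s6}): φ is false.
  s7 (successors {s0, s8}): φ is false.
  s8 (successors {s1, s2, s3, s4, s6}): φ is false.
  s9 (successors {s1, s5, s7}): φ is false.
Detail at s2 (witness):
  At s2: no accessible worlds, so [][]~((~r & p) -> ~p) holds vacuously.

Yes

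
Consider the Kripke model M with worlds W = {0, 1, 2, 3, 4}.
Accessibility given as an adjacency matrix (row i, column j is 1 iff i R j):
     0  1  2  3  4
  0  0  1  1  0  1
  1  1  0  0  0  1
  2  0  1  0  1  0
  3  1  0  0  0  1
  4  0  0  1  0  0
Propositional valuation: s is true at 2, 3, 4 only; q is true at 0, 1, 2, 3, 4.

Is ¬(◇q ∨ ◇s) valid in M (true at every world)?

Let φ = ¬(◇q ∨ ◇s). Evaluate φ at each world:
  0 (successors {1, 2, 4}): φ is false.
  1 (successors {0, 4}): φ is false.
  2 (successors {1, 3}): φ is false.
  3 (successors {0, 4}): φ is false.
  4 (successors {2}): φ is false.
Detail at 0 (counterexample):
  At 0: ◇q ∨ ◇s is true, so ¬(◇q ∨ ◇s) is false.
    At 0: ◇q is true, ◇s is true, so ◇q ∨ ◇s is true.
      At 0: ◇q requires q at some successor in {1, 2, 4}.
        q holds at 1, so ◇q is true at 0.
      At 0: ◇s requires s at some successor in {1, 2, 4}.
        s holds at 2, so ◇s is true at 0.

No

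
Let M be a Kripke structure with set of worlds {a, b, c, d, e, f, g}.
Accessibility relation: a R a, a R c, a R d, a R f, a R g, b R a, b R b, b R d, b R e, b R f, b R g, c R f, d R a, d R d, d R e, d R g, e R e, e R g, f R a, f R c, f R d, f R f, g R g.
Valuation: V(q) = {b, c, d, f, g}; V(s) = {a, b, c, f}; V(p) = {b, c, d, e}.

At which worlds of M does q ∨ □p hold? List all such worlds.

Recall that □ψ holds at a world iff ψ holds at every accessible world, and ◇ψ holds iff ψ holds at some accessible world.
Let φ = q ∨ □p. Evaluate φ at each world:
  a (successors {a, c, d, f, g}): φ is false.
  b (successors {a, b, d, e, f, g}): φ is true.
  c (successors {f}): φ is true.
  d (successors {a, d, e, g}): φ is true.
  e (successors {e, g}): φ is false.
  f (successors {a, c, d, f}): φ is true.
  g (successors {g}): φ is true.
For instance, at g:
  At g: q is true, □p is false, so q ∨ □p is true.
    At g: □p requires p at every successor {g}.
      p fails at g, so □p is false at g.
Satisfying worlds: {b, c, d, f, g}

b, c, d, f, g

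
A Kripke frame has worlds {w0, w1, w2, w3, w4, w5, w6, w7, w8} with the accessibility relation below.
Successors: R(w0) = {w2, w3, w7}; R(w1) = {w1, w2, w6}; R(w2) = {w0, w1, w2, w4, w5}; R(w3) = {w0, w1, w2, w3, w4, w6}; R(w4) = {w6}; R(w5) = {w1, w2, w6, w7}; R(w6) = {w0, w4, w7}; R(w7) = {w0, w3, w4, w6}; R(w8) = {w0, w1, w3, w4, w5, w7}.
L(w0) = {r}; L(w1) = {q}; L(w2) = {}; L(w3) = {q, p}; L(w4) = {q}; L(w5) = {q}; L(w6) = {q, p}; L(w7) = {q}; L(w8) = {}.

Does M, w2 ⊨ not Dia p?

Yes

Recall that Dia ψ holds at a world iff ψ holds at some accessible world.
At w2: Dia p is false, so not Dia p is true.
  At w2: Dia p requires p at some successor in {w0, w1, w2, w4, w5}.
    At w0: p is false.
    At w1: p is false.
    At w2: p is false.
    At w4: p is false.
    At w5: p is false.
  So Dia p is false at w2.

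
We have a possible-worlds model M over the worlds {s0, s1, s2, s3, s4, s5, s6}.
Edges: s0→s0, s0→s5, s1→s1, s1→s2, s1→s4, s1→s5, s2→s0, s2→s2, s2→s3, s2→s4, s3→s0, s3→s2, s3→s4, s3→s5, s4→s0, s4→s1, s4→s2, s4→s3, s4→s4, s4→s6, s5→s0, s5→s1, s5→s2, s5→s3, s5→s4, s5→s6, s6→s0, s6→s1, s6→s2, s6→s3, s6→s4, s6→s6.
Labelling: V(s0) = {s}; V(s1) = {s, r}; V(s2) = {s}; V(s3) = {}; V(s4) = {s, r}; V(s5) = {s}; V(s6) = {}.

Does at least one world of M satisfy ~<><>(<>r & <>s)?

No

Let φ = ~<><>(<>r & <>s). Evaluate φ at each world:
  s0 (successors {s0, s5}): φ is false.
  s1 (successors {s1, s2, s4, s5}): φ is false.
  s2 (successors {s0, s2, s3, s4}): φ is false.
  s3 (successors {s0, s2, s4, s5}): φ is false.
  s4 (successors {s0, s1, s2, s3, s4, s6}): φ is false.
  s5 (successors {s0, s1, s2, s3, s4, s6}): φ is false.
  s6 (successors {s0, s1, s2, s3, s4, s6}): φ is false.
For instance, at s1:
  At s1: <><>(<>r & <>s) is true, so ~<><>(<>r & <>s) is false.
    At s1: <><>(<>r & <>s) requires <>(<>r & <>s) at some successor in {s1, s2, s4, s5}.
      <>(<>r & <>s) holds at s1, so <><>(<>r & <>s) is true at s1.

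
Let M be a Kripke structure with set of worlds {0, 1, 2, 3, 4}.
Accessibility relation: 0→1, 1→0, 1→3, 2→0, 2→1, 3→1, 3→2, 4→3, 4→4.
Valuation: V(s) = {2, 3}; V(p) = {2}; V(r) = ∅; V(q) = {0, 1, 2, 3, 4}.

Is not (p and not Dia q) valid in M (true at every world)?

Yes

Recall that Dia ψ holds at a world iff ψ holds at some accessible world.
Let φ = not (p and not Dia q). Evaluate φ at each world:
  0 (successors {1}): φ is true.
  1 (successors {0, 3}): φ is true.
  2 (successors {0, 1}): φ is true.
  3 (successors {1, 2}): φ is true.
  4 (successors {3, 4}): φ is true.
For instance, at 0:
  At 0: p and not Dia q is false, so not (p and not Dia q) is true.
    At 0: p is false, not Dia q is false, so p and not Dia q is false.
      At 0: Dia q is true, so not Dia q is false.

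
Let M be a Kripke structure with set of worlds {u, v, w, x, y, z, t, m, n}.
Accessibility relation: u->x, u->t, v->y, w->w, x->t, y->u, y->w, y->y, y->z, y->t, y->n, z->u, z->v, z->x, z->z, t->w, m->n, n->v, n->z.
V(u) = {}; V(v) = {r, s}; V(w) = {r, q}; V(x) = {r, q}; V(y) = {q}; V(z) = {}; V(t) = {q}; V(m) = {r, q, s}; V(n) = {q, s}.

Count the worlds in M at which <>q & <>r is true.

Let φ = <>q & <>r. Evaluate φ at each world:
  u (successors {x, t}): φ is true.
  v (successors {y}): φ is false.
  w (successors {w}): φ is true.
  x (successors {t}): φ is false.
  y (successors {u, w, y, z, t, n}): φ is true.
  z (successors {u, v, x, z}): φ is true.
  t (successors {w}): φ is true.
  m (successors {n}): φ is false.
  n (successors {v, z}): φ is false.
For instance, at z:
  At z: <>q is true, <>r is true, so <>q & <>r is true.
    At z: <>q requires q at some successor in {u, v, x, z}.
      q holds at x, so <>q is true at z.
    At z: <>r requires r at some successor in {u, v, x, z}.
      r holds at v, so <>r is true at z.
Satisfying worlds: {u, w, y, z, t}

5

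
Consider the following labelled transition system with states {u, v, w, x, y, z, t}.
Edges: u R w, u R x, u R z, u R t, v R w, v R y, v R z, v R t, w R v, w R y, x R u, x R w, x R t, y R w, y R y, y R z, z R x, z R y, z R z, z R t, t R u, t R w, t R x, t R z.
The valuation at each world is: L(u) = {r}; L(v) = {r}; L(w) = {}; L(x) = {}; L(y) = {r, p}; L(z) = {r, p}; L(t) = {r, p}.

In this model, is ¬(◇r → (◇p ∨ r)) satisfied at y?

At y: ◇r → (◇p ∨ r) is true, so ¬(◇r → (◇p ∨ r)) is false.
  At y: ◇r is true, ◇p ∨ r is true, so ◇r → (◇p ∨ r) is true.
    At y: ◇r requires r at some successor in {w, y, z}.
      r holds at y, so ◇r is true at y.
    At y: ◇p is true, r is true, so ◇p ∨ r is true.
      At y: ◇p requires p at some successor in {w, y, z}.
        p holds at y, so ◇p is true at y.

No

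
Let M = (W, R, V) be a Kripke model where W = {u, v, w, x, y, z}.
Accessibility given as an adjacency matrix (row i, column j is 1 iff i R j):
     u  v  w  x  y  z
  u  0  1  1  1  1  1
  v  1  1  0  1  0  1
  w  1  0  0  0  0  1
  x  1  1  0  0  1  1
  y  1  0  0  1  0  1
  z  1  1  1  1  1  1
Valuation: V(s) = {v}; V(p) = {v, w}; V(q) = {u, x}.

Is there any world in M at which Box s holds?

Let φ = Box s. Evaluate φ at each world:
  u (successors {v, w, x, y, z}): φ is false.
  v (successors {u, v, x, z}): φ is false.
  w (successors {u, z}): φ is false.
  x (successors {u, v, y, z}): φ is false.
  y (successors {u, x, z}): φ is false.
  z (successors {u, v, w, x, y, z}): φ is false.
For instance, at z:
  At z: Box s requires s at every successor {u, v, w, x, y, z}.
    s fails at u, so Box s is false at z.

No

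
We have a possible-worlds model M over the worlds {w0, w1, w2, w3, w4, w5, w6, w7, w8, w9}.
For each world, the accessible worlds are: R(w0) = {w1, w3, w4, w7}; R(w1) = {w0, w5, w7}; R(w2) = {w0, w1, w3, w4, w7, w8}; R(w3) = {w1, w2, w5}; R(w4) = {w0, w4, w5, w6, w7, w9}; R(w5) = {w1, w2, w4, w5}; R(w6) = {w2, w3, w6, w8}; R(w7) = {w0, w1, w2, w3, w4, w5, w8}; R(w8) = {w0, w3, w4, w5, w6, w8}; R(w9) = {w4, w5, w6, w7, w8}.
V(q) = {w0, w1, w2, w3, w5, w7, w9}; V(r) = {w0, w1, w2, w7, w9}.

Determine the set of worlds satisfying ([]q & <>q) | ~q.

Let φ = ([]q & <>q) | ~q. Evaluate φ at each world:
  w0 (successors {w1, w3, w4, w7}): φ is false.
  w1 (successors {w0, w5, w7}): φ is true.
  w2 (successors {w0, w1, w3, w4, w7, w8}): φ is false.
  w3 (successors {w1, w2, w5}): φ is true.
  w4 (successors {w0, w4, w5, w6, w7, w9}): φ is true.
  w5 (successors {w1, w2, w4, w5}): φ is false.
  w6 (successors {w2, w3, w6, w8}): φ is true.
  w7 (successors {w0, w1, w2, w3, w4, w5, w8}): φ is false.
  w8 (successors {w0, w3, w4, w5, w6, w8}): φ is true.
  w9 (successors {w4, w5, w6, w7, w8}): φ is false.
For instance, at w3:
  At w3: []q & <>q is true, ~q is false, so ([]q & <>q) | ~q is true.
    At w3: []q is true, <>q is true, so []q & <>q is true.
      At w3: []q requires q at every successor {w1, w2, w5}.
        At w1: q is true.
        At w2: q is true.
        At w5: q is true.
      So []q is true at w3.
      At w3: <>q requires q at some successor in {w1, w2, w5}.
        q holds at w1, so <>q is true at w3.
Satisfying worlds: {w1, w3, w4, w6, w8}

w1, w3, w4, w6, w8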